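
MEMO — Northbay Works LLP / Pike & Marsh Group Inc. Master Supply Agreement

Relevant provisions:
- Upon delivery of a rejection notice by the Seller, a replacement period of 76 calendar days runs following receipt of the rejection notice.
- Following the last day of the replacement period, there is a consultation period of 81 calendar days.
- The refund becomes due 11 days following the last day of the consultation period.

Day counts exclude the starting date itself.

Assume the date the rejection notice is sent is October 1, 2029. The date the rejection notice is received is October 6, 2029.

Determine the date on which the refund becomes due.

March 23, 2030

Adding 76 calendar days to October 6, 2029 gives December 21, 2029, which is the last day of the replacement period.
Adding 81 calendar days to December 21, 2029 gives March 12, 2030, which is the last day of the consultation period.
The date on which the refund becomes due: 11 calendar days after March 12, 2030 is March 23, 2030.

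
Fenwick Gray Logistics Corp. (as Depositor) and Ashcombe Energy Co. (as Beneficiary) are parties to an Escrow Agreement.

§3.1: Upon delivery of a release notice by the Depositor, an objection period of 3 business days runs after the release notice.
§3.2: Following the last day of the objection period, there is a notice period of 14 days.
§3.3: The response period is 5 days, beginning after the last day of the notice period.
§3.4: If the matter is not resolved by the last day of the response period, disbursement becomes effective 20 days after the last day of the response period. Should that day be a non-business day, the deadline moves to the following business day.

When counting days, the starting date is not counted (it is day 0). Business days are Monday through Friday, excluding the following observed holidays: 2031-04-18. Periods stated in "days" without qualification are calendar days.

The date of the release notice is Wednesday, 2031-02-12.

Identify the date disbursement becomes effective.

The last day of the objection period: 3 business days after Wednesday, 2031-02-12, skipping weekends — Feb 13, Feb 14, Feb 17 — lands on Monday, 2031-02-17.
Adding 14 calendar days to 2031-02-17 gives 2031-03-03, which is the last day of the notice period.
The last day of the response period: 2031-03-03 + 5 days = 2031-03-08.
The date disbursement becomes effective: 2031-03-08 + 20 days = 2031-03-28. 2031-03-28 is a Friday and is not a listed holiday, so no roll-forward applies.

2031-03-28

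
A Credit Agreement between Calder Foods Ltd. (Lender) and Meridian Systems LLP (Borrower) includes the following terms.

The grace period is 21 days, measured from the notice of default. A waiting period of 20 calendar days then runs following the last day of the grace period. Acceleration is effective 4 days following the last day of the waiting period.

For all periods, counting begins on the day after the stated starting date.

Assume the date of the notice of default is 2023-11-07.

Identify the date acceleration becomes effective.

The last day of the grace period: 21 calendar days after 2023-11-07 is 2023-11-28.
Adding 20 calendar days to 2023-11-28 gives 2023-12-18, which is the last day of the waiting period.
The date acceleration becomes effective: 2023-12-18 + 4 days = 2023-12-22.

2023-12-22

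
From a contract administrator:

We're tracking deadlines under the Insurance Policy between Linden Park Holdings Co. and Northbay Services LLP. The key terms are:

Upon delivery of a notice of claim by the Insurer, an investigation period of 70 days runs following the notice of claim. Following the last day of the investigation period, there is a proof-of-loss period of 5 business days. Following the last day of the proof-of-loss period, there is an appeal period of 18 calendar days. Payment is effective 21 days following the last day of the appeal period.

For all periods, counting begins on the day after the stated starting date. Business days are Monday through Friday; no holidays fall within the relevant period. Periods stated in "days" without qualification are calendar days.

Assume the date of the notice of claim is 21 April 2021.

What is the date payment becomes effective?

15 August 2021

The last day of the investigation period: 70 calendar days after 21 April 2021 is 30 June 2021.
The last day of the proof-of-loss period: counting 5 business days from Wednesday, 30 June 2021 (Jul 1, Jul 2, Jul 5, Jul 6, Jul 7, skipping weekends) reaches Wednesday, 7 July 2021.
The last day of the appeal period: 7 July 2021 + 18 days = 25 July 2021.
Adding 21 calendar days to 25 July 2021 gives 15 August 2021, which is the date payment becomes effective.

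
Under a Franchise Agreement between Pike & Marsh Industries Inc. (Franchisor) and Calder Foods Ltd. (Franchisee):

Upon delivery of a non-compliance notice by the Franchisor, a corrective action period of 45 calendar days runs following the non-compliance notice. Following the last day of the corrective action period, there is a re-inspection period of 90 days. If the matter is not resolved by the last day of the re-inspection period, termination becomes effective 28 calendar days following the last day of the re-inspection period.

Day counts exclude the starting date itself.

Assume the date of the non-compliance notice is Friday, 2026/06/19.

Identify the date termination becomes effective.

2026/11/29

Adding 45 calendar days to 2026/06/19 gives 2026/08/03, which is the last day of the corrective action period.
The last day of the re-inspection period: 90 calendar days after 2026/08/03 is 2026/11/01.
The date termination becomes effective: 28 calendar days after 2026/11/01 is 2026/11/29.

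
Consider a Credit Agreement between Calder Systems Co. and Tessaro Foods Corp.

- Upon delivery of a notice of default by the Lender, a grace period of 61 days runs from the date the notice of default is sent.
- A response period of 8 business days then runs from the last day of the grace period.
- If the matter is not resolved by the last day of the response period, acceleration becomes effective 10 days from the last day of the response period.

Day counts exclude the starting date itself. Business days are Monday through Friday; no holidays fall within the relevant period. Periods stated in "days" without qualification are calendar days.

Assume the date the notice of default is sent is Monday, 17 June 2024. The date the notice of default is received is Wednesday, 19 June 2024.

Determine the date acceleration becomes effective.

7 September 2024

Adding 61 calendar days to 17 June 2024 gives 17 August 2024, which is the last day of the grace period.
The last day of the response period: 8 business days after Saturday, 17 August 2024, skipping weekends — Aug 19, Aug 20, Aug 21, Aug 22, Aug 23, Aug 26, Aug 27, Aug 28 — lands on Wednesday, 28 August 2024.
The date acceleration becomes effective: 10 calendar days after 28 August 2024 is 7 September 2024.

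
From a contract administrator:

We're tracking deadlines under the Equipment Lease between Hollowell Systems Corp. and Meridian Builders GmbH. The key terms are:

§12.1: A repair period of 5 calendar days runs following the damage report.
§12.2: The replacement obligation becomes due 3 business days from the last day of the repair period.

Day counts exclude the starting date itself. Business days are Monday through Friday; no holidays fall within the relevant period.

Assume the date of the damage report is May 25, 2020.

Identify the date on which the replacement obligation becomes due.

The last day of the repair period: May 25, 2020 + 5 days = May 30, 2020.
From Saturday, May 30, 2020, 3 business days (Jun 1, Jun 2, Jun 3, skipping weekends) brings us to Wednesday, June 3, 2020, which is the date on which the replacement obligation becomes due.

June 3, 2020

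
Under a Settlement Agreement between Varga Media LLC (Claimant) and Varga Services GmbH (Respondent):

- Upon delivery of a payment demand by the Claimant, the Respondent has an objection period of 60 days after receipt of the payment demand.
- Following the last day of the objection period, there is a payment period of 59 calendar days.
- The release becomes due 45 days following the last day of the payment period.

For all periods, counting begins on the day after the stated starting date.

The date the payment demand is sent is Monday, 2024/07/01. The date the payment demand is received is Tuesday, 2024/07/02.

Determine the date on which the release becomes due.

2024/12/13

Adding 60 calendar days to 2024/07/02 gives 2024/08/31, which is the last day of the objection period.
The last day of the payment period: 2024/08/31 + 59 days = 2024/10/29.
The date on which the release becomes due: 45 calendar days after 2024/10/29 is 2024/12/13.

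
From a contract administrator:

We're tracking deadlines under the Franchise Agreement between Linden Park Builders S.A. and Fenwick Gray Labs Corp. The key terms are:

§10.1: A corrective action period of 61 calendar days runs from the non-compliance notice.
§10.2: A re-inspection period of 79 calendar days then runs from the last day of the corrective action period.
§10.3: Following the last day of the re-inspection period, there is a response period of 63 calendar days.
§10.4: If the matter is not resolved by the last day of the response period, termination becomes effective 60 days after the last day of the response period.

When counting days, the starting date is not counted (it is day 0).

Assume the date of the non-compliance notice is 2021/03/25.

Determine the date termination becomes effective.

2021/12/13

Adding 61 calendar days to 2021/03/25 gives 2021/05/25, which is the last day of the corrective action period.
Adding 79 calendar days to 2021/05/25 gives 2021/08/12, which is the last day of the re-inspection period.
The last day of the response period: 63 calendar days after 2021/08/12 is 2021/10/14.
Adding 60 calendar days to 2021/10/14 gives 2021/12/13, which is the date termination becomes effective.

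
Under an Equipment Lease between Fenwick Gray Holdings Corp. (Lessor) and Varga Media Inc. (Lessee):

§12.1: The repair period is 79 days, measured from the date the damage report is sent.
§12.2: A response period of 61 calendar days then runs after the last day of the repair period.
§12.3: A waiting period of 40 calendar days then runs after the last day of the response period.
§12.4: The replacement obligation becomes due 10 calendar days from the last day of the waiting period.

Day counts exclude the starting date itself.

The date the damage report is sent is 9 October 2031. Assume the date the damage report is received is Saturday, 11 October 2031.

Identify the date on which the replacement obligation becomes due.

Adding 79 calendar days to 9 October 2031 gives 27 December 2031, which is the last day of the repair period.
The last day of the response period: 27 December 2031 + 61 days = 26 February 2032.
The last day of the waiting period: 26 February 2032 + 40 days = 6 April 2032.
The date on which the replacement obligation becomes due: 6 April 2032 + 10 days = 16 April 2032.

16 April 2032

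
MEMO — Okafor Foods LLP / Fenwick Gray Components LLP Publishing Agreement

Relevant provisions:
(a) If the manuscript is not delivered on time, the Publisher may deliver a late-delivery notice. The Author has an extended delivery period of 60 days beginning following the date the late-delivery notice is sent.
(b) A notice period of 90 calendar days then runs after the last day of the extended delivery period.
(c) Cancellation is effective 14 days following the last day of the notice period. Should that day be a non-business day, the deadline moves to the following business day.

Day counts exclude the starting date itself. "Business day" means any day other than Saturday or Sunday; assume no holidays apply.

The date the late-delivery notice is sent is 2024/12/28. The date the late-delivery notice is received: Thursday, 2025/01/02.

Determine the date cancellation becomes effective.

The last day of the extended delivery period: 60 calendar days after 2024/12/28 is 2025/02/26.
The last day of the notice period: 2025/02/26 + 90 days = 2025/05/27.
Adding 14 calendar days to 2025/05/27 gives 2025/06/10, which is the date cancellation becomes effective. 2025/06/10 is a Tuesday, so no roll-forward applies.

2025/06/10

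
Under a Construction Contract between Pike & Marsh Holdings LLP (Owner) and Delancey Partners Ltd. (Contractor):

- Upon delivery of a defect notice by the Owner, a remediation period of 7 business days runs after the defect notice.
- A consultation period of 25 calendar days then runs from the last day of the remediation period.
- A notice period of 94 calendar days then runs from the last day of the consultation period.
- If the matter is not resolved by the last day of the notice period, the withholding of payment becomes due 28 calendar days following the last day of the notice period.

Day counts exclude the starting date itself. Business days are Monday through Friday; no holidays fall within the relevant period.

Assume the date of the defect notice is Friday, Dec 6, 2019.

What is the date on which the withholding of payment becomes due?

May 12, 2020

The last day of the remediation period: 7 business days after Friday, Dec 6, 2019, skipping weekends — Dec 9, Dec 10, Dec 11, Dec 12, Dec 13, Dec 16, Dec 17 — lands on Tuesday, Dec 17, 2019.
Adding 25 calendar days to Dec 17, 2019 gives Jan 11, 2020, which is the last day of the consultation period.
The last day of the notice period: Jan 11, 2020 + 94 days = Apr 14, 2020.
The date on which the withholding of payment becomes due: Apr 14, 2020 + 28 days = May 12, 2020.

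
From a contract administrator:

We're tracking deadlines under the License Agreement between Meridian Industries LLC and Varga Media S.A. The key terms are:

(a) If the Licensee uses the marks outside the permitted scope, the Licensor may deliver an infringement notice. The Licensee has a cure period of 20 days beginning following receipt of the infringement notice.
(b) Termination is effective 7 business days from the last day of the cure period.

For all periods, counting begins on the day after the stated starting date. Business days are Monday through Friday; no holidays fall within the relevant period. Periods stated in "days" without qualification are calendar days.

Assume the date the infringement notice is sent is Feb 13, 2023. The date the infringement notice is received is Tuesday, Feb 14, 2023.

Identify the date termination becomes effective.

The last day of the cure period: 20 calendar days after Feb 14, 2023 is Mar 6, 2023.
The date termination becomes effective: counting 7 business days from Monday, Mar 6, 2023 (Mar 7, Mar 8, Mar 9, Mar 10, Mar 13, Mar 14, Mar 15, skipping weekends) reaches Wednesday, Mar 15, 2023.

Mar 15, 2023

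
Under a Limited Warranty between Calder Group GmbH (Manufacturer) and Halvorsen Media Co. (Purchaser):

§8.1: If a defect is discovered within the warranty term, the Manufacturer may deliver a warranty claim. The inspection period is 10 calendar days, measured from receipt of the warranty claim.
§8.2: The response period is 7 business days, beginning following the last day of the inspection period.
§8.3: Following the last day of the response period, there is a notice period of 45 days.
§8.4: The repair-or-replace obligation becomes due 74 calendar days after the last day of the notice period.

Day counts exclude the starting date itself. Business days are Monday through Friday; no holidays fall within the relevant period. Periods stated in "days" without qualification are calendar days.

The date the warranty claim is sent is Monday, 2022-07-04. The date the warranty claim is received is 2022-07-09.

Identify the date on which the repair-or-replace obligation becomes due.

The last day of the inspection period: 2022-07-09 + 10 days = 2022-07-19.
From Tuesday, 2022-07-19, 7 business days (Jul 20, Jul 21, Jul 22, Jul 25, Jul 26, Jul 27, Jul 28, skipping weekends) brings us to Thursday, 2022-07-28, which is the last day of the response period.
Adding 45 calendar days to 2022-07-28 gives 2022-09-11, which is the last day of the notice period.
The date on which the repair-or-replace obligation becomes due: 2022-09-11 + 74 days = 2022-11-24.

2022-11-24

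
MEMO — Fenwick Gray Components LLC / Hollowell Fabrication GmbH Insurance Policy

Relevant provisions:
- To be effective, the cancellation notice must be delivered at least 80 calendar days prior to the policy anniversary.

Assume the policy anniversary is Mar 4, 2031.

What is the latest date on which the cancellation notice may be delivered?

Dec 14, 2030

Mar 4, 2031 minus 80 days is Dec 14, 2030.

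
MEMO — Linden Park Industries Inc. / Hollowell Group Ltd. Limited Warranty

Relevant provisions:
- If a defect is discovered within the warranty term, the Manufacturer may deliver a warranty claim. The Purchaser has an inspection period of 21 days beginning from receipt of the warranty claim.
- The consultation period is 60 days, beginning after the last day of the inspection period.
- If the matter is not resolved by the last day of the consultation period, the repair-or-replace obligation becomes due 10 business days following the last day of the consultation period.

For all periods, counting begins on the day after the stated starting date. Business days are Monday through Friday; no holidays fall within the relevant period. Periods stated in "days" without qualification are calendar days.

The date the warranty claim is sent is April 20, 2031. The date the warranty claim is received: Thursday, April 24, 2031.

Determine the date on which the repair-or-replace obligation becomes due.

Adding 21 calendar days to April 24, 2031 gives May 15, 2031, which is the last day of the inspection period.
The last day of the consultation period: May 15, 2031 + 60 days = July 14, 2031.
The date on which the repair-or-replace obligation becomes due: counting 10 business days from Monday, July 14, 2031 (Jul 15, Jul 16, Jul 17, Jul 18, Jul 21, Jul 22, Jul 23, Jul 24, Jul 25, Jul 28, skipping weekends) reaches Monday, July 28, 2031.

July 28, 2031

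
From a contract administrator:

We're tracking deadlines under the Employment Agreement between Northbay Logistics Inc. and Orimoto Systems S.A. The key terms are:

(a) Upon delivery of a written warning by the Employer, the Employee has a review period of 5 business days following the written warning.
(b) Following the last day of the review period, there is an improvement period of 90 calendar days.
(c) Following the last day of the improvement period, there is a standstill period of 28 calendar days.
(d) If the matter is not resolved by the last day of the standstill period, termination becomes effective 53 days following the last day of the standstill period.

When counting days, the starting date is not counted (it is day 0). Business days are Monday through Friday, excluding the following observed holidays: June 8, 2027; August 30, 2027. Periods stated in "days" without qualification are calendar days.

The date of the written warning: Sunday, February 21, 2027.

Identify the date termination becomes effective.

August 16, 2027

The last day of the review period: 5 business days after Sunday, February 21, 2027, skipping weekends — Feb 22, Feb 23, Feb 24, Feb 25, Feb 26 — lands on Friday, February 26, 2027.
The last day of the improvement period: February 26, 2027 + 90 days = May 27, 2027.
The last day of the standstill period: 28 calendar days after May 27, 2027 is June 24, 2027.
The date termination becomes effective: June 24, 2027 + 53 days = August 16, 2027.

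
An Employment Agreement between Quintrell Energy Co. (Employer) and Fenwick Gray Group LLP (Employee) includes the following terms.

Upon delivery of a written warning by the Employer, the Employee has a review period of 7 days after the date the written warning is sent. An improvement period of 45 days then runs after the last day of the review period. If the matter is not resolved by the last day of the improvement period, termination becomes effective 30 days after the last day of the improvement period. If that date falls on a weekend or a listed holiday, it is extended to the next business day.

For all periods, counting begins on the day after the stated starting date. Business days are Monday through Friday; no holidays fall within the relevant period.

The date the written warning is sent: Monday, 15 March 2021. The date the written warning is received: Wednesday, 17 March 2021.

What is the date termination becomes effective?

7 June 2021

The last day of the review period: 7 calendar days after 15 March 2021 is 22 March 2021.
Adding 45 calendar days to 22 March 2021 gives 6 May 2021, which is the last day of the improvement period.
The date termination becomes effective: 30 calendar days after 6 May 2021 is 5 June 2021. That falls on a Saturday, so it rolls to the next business day, Monday, 7 June 2021.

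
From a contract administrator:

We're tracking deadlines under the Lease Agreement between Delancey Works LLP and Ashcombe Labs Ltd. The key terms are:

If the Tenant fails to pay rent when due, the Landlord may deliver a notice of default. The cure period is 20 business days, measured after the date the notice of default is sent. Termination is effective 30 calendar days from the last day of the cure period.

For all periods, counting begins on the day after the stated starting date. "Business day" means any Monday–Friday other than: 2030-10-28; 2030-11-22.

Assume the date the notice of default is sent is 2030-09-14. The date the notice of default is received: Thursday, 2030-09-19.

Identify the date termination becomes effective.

The last day of the cure period: counting 20 business days from Saturday, 2030-09-14 (Sep 16, Sep 17, Sep 18, Sep 19, …, Oct 9, Oct 10, Oct 11, skipping weekends) reaches Friday, 2030-10-11.
Adding 30 calendar days to 2030-10-11 gives 2030-11-10, which is the date termination becomes effective.

2030-11-10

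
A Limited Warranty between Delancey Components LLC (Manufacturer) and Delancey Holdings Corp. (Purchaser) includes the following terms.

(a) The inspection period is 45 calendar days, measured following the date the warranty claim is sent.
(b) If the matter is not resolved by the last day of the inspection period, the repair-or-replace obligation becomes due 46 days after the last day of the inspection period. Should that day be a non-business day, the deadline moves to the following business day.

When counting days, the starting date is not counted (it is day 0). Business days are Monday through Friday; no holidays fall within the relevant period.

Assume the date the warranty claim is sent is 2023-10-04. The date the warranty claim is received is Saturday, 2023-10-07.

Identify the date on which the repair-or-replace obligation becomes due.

The last day of the inspection period: 2023-10-04 + 45 days = 2023-11-18.
The date on which the repair-or-replace obligation becomes due: 46 calendar days after 2023-11-18 is 2024-01-03. 2024-01-03 is a Wednesday, so no roll-forward applies.

2024-01-03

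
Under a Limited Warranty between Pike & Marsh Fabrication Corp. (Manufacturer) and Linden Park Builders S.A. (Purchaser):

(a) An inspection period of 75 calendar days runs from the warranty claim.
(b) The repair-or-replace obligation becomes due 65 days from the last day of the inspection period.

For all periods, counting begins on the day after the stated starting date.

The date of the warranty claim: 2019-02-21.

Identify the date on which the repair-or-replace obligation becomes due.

2019-07-11

Adding 75 calendar days to 2019-02-21 gives 2019-05-07, which is the last day of the inspection period.
The date on which the repair-or-replace obligation becomes due: 65 calendar days after 2019-05-07 is 2019-07-11.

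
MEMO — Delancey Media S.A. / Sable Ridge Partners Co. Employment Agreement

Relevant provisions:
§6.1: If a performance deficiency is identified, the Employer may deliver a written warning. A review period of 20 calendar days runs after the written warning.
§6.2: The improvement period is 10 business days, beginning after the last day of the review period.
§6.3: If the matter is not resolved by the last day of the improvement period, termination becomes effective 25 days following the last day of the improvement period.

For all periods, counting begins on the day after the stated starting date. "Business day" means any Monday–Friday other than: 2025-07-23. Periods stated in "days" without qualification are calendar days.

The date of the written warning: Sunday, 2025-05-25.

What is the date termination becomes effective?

The last day of the review period: 20 calendar days after 2025-05-25 is 2025-06-14.
The last day of the improvement period: 10 business days after Saturday, 2025-06-14, skipping weekends — Jun 16, Jun 17, Jun 18, Jun 19, Jun 20, Jun 23, Jun 24, Jun 25, Jun 26, Jun 27 — lands on Friday, 2025-06-27.
Adding 25 calendar days to 2025-06-27 gives 2025-07-22, which is the date termination becomes effective.

2025-07-22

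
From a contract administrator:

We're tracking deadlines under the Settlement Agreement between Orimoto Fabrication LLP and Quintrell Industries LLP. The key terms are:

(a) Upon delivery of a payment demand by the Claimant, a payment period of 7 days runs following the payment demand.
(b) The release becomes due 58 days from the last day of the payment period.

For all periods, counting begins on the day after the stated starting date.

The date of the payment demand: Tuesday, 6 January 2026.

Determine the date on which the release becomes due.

12 March 2026

Adding 7 calendar days to 6 January 2026 gives 13 January 2026, which is the last day of the payment period.
The date on which the release becomes due: 13 January 2026 + 58 days = 12 March 2026.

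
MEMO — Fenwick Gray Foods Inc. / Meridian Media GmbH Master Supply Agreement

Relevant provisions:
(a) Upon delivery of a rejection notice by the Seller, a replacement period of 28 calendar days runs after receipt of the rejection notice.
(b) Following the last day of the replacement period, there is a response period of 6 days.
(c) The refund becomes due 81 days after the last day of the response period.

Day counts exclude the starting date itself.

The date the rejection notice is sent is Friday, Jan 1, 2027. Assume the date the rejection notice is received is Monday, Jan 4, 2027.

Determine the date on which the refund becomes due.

Apr 29, 2027

The last day of the replacement period: 28 calendar days after Jan 4, 2027 is Feb 1, 2027.
Adding 6 calendar days to Feb 1, 2027 gives Feb 7, 2027, which is the last day of the response period.
The date on which the refund becomes due: 81 calendar days after Feb 7, 2027 is Apr 29, 2027.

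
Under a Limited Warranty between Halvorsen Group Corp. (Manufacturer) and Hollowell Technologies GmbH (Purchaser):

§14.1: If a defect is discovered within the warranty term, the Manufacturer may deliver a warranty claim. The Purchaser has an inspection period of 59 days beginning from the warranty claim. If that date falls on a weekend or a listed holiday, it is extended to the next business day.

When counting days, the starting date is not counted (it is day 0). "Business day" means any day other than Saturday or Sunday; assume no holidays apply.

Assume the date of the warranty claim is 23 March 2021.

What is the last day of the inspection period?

The last day of the inspection period: 23 March 2021 + 59 days = 21 May 2021. 21 May 2021 is a Friday, so no roll-forward applies.

21 May 2021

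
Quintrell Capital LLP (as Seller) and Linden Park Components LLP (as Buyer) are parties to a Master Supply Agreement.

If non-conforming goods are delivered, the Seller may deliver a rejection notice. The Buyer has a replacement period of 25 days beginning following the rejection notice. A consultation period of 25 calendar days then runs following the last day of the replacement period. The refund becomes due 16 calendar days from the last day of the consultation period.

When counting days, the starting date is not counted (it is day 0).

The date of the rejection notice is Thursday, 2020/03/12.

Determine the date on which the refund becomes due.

The last day of the replacement period: 25 calendar days after 2020/03/12 is 2020/04/06.
Adding 25 calendar days to 2020/04/06 gives 2020/05/01, which is the last day of the consultation period.
Adding 16 calendar days to 2020/05/01 gives 2020/05/17, which is the date on which the refund becomes due.

2020/05/17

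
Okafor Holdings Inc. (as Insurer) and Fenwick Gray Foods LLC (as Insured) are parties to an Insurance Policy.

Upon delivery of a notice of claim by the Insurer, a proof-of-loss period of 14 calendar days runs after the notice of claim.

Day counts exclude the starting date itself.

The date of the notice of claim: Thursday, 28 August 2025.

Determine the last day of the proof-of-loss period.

11 September 2025

The last day of the proof-of-loss period: 28 August 2025 + 14 days = 11 September 2025.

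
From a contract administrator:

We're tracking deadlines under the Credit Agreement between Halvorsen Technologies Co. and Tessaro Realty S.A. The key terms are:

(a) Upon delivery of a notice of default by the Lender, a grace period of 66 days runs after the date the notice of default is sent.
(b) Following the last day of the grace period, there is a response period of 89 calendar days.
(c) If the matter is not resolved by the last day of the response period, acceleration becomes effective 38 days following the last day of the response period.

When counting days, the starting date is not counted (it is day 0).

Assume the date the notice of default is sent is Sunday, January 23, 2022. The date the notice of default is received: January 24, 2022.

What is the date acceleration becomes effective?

August 4, 2022

The last day of the grace period: January 23, 2022 + 66 days = March 30, 2022.
The last day of the response period: March 30, 2022 + 89 days = June 27, 2022.
Adding 38 calendar days to June 27, 2022 gives August 4, 2022, which is the date acceleration becomes effective.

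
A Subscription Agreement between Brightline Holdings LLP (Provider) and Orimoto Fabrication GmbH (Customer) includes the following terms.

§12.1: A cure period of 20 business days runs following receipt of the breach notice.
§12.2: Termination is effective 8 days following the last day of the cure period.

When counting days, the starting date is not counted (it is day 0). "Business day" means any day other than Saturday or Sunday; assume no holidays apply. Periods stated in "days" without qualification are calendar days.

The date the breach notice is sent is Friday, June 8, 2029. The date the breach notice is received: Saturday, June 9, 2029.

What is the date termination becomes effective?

The last day of the cure period: counting 20 business days from Saturday, June 9, 2029 (Jun 11, Jun 12, Jun 13, Jun 14, …, Jul 4, Jul 5, Jul 6, skipping weekends) reaches Friday, July 6, 2029.
Adding 8 calendar days to July 6, 2029 gives July 14, 2029, which is the date termination becomes effective.

July 14, 2029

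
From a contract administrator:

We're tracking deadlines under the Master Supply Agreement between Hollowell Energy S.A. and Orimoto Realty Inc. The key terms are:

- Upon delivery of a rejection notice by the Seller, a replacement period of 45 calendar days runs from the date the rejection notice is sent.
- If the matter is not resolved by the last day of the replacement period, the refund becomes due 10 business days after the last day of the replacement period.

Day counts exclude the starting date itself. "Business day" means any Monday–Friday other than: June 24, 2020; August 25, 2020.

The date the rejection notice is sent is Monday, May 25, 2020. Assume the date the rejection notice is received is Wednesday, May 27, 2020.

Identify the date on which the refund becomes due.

The last day of the replacement period: 45 calendar days after May 25, 2020 is July 9, 2020.
The date on which the refund becomes due: 10 business days after Thursday, July 9, 2020, skipping weekends — Jul 10, Jul 13, Jul 14, Jul 15, Jul 16, Jul 17, Jul 20, Jul 21, Jul 22, Jul 23 — lands on Thursday, July 23, 2020.

July 23, 2020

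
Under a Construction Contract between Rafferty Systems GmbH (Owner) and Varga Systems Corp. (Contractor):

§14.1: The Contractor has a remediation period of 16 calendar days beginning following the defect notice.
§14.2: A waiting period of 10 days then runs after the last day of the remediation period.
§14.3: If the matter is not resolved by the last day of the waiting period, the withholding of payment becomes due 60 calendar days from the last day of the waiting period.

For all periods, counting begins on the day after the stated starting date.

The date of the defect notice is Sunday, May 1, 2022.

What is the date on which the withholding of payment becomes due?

The last day of the remediation period: 16 calendar days after May 1, 2022 is May 17, 2022.
Adding 10 calendar days to May 17, 2022 gives May 27, 2022, which is the last day of the waiting period.
The date on which the withholding of payment becomes due: 60 calendar days after May 27, 2022 is Jul 26, 2022.

Jul 26, 2022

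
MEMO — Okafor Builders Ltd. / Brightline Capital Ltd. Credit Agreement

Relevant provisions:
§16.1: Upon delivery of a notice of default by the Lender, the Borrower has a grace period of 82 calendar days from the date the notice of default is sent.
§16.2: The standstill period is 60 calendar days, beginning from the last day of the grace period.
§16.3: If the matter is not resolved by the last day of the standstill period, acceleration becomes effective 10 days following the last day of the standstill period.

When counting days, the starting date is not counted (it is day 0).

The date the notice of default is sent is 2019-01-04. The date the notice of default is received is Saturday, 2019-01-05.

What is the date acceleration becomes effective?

The last day of the grace period: 82 calendar days after 2019-01-04 is 2019-03-27.
Adding 60 calendar days to 2019-03-27 gives 2019-05-26, which is the last day of the standstill period.
The date acceleration becomes effective: 10 calendar days after 2019-05-26 is 2019-06-05.

2019-06-05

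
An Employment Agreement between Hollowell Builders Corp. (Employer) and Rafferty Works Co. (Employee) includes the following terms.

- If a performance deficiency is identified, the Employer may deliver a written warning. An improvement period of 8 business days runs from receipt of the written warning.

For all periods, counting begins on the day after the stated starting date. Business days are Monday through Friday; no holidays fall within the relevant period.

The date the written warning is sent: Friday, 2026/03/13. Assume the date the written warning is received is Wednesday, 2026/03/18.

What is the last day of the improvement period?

The last day of the improvement period: 8 business days after Wednesday, 2026/03/18, skipping weekends — Mar 19, Mar 20, Mar 23, Mar 24, Mar 25, Mar 26, Mar 27, Mar 30 — lands on Monday, 2026/03/30.

2026/03/30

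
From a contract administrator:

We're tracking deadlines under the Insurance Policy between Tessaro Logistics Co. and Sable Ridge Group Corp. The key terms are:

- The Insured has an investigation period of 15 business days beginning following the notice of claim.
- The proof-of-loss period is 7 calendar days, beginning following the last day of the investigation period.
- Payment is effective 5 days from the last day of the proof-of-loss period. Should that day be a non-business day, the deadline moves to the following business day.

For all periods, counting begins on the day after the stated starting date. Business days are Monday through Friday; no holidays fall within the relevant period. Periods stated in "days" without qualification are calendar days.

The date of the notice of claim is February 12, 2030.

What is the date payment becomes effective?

The last day of the investigation period: counting 15 business days from Tuesday, February 12, 2030 (Feb 13, Feb 14, Feb 15, Feb 18, …, Mar 1, Mar 4, Mar 5, skipping weekends) reaches Tuesday, March 5, 2030.
Adding 7 calendar days to March 5, 2030 gives March 12, 2030, which is the last day of the proof-of-loss period.
Adding 5 calendar days to March 12, 2030 gives March 17, 2030, which is the date payment becomes effective. That falls on a Sunday, so it rolls to the next business day, Monday, March 18, 2030.

March 18, 2030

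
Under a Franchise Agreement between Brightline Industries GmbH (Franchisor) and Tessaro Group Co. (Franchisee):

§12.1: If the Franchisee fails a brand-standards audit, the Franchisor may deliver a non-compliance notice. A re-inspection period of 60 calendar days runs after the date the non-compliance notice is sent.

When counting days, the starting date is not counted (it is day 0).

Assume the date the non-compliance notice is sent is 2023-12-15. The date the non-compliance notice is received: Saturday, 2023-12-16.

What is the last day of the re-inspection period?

The last day of the re-inspection period: 60 calendar days after 2023-12-15 is 2024-02-13.

2024-02-13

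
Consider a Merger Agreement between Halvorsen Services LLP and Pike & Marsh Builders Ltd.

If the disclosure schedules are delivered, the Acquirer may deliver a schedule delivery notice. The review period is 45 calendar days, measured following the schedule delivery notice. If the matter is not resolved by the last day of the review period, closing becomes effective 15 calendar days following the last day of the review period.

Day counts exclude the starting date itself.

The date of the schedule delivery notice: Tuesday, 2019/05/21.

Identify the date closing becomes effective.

2019/07/20

Adding 45 calendar days to 2019/05/21 gives 2019/07/05, which is the last day of the review period.
The date closing becomes effective: 2019/07/05 + 15 days = 2019/07/20.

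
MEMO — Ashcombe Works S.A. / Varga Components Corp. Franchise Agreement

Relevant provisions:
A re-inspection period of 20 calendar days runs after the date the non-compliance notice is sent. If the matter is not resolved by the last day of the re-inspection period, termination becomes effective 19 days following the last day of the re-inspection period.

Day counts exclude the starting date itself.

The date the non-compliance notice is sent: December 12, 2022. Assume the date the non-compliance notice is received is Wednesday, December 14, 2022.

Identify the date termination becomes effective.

January 20, 2023

Adding 20 calendar days to December 12, 2022 gives January 1, 2023, which is the last day of the re-inspection period.
The date termination becomes effective: January 1, 2023 + 19 days = January 20, 2023.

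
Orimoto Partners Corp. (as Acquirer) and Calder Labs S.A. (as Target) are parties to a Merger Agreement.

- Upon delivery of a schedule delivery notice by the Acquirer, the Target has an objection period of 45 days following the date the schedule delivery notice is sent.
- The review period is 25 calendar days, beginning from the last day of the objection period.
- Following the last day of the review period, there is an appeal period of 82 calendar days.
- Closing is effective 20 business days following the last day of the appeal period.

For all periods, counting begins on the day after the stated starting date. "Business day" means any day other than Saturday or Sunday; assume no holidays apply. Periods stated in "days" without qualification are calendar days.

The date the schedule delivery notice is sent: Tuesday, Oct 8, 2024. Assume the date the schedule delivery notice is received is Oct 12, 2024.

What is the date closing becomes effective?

The last day of the objection period: Oct 8, 2024 + 45 days = Nov 22, 2024.
The last day of the review period: 25 calendar days after Nov 22, 2024 is Dec 17, 2024.
The last day of the appeal period: 82 calendar days after Dec 17, 2024 is Mar 9, 2025.
The date closing becomes effective: 20 business days after Sunday, Mar 9, 2025, skipping weekends — Mar 10, Mar 11, Mar 12, Mar 13, …, Apr 2, Apr 3, Apr 4 — lands on Friday, Apr 4, 2025.

Apr 4, 2025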